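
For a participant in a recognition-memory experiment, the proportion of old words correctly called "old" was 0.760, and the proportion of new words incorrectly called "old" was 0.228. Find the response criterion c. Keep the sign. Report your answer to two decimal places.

c = 0.02

z(H) = z(0.760) = 0.706
z(FA) = z(0.228) = -0.745
c = −½·[z(H) + z(FA)] = −0.5 × (0.706 + (-0.745)) = 0.0195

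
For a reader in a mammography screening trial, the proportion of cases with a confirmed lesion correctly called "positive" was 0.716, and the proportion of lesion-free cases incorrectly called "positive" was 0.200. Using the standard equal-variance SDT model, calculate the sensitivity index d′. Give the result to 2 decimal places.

d′ = 1.41

z(H) = 0.571
z(FA) = -0.842
d' = z(H) − z(FA) = 0.571 − (-0.842) = 1.413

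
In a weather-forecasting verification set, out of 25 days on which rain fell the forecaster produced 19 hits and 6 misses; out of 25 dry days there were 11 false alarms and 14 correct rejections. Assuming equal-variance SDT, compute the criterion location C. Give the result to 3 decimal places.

C = -0.278

H = 19/25 = 0.7600
FA = 11/25 = 0.4400
z(H) = 0.7063
z(FA) = -0.1510
c = −½·[z(H) + z(FA)] = −0.5 × (0.7063 + (-0.1510)) = -0.27765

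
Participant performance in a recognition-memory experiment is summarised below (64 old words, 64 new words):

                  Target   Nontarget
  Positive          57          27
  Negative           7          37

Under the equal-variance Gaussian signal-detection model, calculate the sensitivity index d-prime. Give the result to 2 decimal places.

H = 57/64 = 0.8906
FA = 27/64 = 0.4219
Φ⁻¹(0.8906) = 1.230, Φ⁻¹(0.4219) = -0.197
d' = z(H) − z(FA) = 1.230 − (-0.197) = 1.427

d-prime = 1.43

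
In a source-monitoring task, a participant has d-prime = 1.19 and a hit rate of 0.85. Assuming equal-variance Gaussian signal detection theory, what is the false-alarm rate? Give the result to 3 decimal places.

z(hit rate) = z(0.85) = 1.0364
z(FA) = z(H) − d' = 1.0364 − 1.19 = -0.1536
false-alarm rate = Φ(-0.1536) = 0.4390

false-alarm rate = 0.439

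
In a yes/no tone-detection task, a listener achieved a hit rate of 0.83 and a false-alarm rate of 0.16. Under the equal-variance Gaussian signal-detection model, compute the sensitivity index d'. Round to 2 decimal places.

d' = 1.95

z(H) = z(0.83) = 0.954
z(FA) = z(0.16) = -0.994
d' = z(H) − z(FA) = 0.954 − (-0.994) = 1.948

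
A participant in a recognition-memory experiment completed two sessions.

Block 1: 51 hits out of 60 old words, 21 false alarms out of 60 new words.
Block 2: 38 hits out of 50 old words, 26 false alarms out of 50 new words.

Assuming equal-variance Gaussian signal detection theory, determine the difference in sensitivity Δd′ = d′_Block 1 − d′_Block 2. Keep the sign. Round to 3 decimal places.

Δd′ = 0.766

Block 1: z(0.8500) = 1.0364, z(0.3500) = -0.3853, d' = 1.4217
Block 2: z(0.7600) = 0.7063, z(0.5200) = 0.0502, d' = 0.6561
Δd' = d'_Block 1 − d'_Block 2 = 1.4217 − 0.6561 = 0.7656
Block 1 has the higher sensitivity.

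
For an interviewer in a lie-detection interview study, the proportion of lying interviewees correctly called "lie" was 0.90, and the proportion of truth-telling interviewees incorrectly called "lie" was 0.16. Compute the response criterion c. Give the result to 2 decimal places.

c = -0.14

z(0.90) = 1.2816, z(0.16) = -0.9945
c = −½·[z(H) + z(FA)] = −0.5 × (1.2816 + (-0.9945)) = -0.14355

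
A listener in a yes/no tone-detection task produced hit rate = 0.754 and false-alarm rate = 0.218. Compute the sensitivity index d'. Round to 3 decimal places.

d' = 1.466

z(H) = z(0.754) = 0.6871
z(FA) = z(0.218) = -0.7790
d' = z(H) − z(FA) = 0.6871 − (-0.7790) = 1.4661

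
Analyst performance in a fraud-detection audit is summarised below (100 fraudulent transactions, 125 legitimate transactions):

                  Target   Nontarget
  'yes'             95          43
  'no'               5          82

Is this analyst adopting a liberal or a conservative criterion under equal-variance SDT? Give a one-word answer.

liberal

z(H) = 1.645, z(FA) = -0.402
c = −½·(z(H) + z(FA)) = -0.6215
c < 0 → liberal criterion (biased toward responding “yes”).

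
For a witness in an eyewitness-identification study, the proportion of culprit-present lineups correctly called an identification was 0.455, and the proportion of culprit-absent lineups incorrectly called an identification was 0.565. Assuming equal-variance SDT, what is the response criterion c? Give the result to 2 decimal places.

c = -0.03

Φ⁻¹(H) = Φ⁻¹(0.455) = -0.1130
Φ⁻¹(FA) = Φ⁻¹(0.565) = 0.1637
c = −½·[z(H) + z(FA)] = −0.5 × (-0.1130 + 0.1637) = -0.02535
c < 0: the witness has a liberal response bias.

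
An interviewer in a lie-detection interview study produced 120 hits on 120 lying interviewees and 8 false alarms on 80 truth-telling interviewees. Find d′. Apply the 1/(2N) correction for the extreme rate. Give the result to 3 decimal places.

The hit rate is 120/120 = 1, so apply the 1/(2N) correction: H → 1 − 1/(2·120) = 0.99583.
z(H) = z(0.99583) = 2.6380
z(FA) = z(0.10000) = -1.2816
d' = 2.6380 − (-1.2816) = 3.9196

d′ = 3.920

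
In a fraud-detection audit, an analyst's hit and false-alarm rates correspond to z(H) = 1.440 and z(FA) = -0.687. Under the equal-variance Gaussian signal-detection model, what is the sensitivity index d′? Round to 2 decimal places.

d' = z(H) − z(FA) = 1.440 − (-0.687) = 2.127

d′ = 2.13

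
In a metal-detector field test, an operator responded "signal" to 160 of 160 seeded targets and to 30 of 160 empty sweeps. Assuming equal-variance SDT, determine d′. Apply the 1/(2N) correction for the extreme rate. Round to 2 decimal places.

The hit rate is 160/160 = 1, so apply the 1/(2N) correction: H → 1 − 1/(2·160) = 0.99687.
z(H) = z(0.99687) = 2.734
z(FA) = z(0.18750) = -0.887
d' = 2.734 − (-0.887) = 3.621

d′ = 3.62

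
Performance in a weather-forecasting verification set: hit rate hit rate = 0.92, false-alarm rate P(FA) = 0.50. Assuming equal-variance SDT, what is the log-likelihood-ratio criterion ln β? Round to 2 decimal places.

z(H) = z(0.92) = 1.405
z(FA) = z(0.50) = 0.000
ln β = −½·[z(H)² − z(FA)²] = −0.5 × (1.974 − 0.000) = -0.987

ln β = -0.99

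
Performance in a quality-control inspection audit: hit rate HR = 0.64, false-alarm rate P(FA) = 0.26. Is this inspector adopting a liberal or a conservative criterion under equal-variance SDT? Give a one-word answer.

conservative

z(H) = 0.358, z(FA) = -0.643
c = −½·(z(H) + z(FA)) = 0.1425
c > 0 → conservative criterion (biased toward responding “no”).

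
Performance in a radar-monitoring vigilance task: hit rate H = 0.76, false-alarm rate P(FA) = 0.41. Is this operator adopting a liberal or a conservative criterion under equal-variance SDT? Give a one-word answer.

z(H) = 0.706, z(FA) = -0.228
c = −½·(z(H) + z(FA)) = -0.239
c < 0 → liberal criterion (biased toward responding “yes”).

liberal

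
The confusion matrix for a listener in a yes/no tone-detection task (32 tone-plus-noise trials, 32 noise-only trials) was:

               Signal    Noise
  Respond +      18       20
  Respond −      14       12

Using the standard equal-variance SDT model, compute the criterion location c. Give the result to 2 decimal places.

c = -0.24

H = 18/32 = 0.5625
FA = 20/32 = 0.6250
z(H) = z(0.5625) = 0.1573
z(FA) = z(0.6250) = 0.3186
c = −½·[z(H) + z(FA)] = −0.5 × (0.1573 + 0.3186) = -0.23795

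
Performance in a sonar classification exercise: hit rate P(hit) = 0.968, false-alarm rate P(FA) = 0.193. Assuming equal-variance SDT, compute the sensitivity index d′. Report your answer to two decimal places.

d′ = 2.72

Φ⁻¹(H) = Φ⁻¹(0.968) = 1.8522
Φ⁻¹(FA) = Φ⁻¹(0.193) = -0.8669
d' = z(H) − z(FA) = 1.8522 − (-0.8669) = 2.7191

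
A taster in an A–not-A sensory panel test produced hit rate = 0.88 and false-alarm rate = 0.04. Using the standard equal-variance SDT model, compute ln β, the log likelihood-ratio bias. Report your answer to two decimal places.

ln β = 0.84

z(H) = z(0.88) = 1.175
z(FA) = z(0.04) = -1.751
ln β = −½·[z(H)² − z(FA)²] = −0.5 × (1.381 − 3.066) = 0.8425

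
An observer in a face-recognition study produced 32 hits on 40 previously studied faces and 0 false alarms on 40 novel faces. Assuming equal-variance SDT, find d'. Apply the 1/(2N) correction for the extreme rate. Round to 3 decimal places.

The false-alarm rate is 0/40 = 0, so apply the 1/(2N) correction: FA → 1/(2·40) = 0.01250.
z(H) = z(0.80000) = 0.8416
z(FA) = z(0.01250) = -2.2414
d' = 0.8416 − (-2.2414) = 3.0830

d' = 3.083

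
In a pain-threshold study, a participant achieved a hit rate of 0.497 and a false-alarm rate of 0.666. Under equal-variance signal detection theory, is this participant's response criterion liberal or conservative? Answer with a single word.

liberal

z(H) = -0.008, z(FA) = 0.429
c = −½·(z(H) + z(FA)) = -0.2105
c < 0 → liberal criterion (biased toward responding “yes”).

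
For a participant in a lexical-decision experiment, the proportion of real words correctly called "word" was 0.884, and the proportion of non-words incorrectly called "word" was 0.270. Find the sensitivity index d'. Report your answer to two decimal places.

z(H) = 1.1952
z(FA) = -0.6128
d' = z(H) − z(FA) = 1.1952 − (-0.6128) = 1.8080

d' = 1.81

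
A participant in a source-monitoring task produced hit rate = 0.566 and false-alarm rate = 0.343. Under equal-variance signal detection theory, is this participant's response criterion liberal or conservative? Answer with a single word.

z(H) = 0.166, z(FA) = -0.404
c = −½·(z(H) + z(FA)) = 0.119
c > 0 → conservative criterion (biased toward responding “no”).

conservative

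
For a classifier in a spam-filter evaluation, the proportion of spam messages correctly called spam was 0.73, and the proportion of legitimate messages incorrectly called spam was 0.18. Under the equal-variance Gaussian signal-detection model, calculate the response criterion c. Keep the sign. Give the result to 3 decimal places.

z(H) = 0.6128
z(FA) = -0.9154
c = −½·[z(H) + z(FA)] = −0.5 × (0.6128 + (-0.9154)) = 0.1513
c > 0: the classifier has a conservative response bias.

c = 0.151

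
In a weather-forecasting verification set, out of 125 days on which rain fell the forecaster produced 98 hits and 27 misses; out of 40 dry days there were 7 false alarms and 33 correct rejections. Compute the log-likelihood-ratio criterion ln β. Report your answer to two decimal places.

H = 98/125 = 0.7840
FA = 7/40 = 0.1750
z(0.7840) = 0.786, z(0.1750) = -0.935
ln β = −½·[z(H)² − z(FA)²] = −0.5 × (0.618 − 0.874) = 0.128

ln β = 0.13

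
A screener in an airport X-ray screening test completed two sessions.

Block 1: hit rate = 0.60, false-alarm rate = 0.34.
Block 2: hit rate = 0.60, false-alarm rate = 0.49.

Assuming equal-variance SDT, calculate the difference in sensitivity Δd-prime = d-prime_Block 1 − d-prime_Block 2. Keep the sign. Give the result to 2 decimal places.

Δd-prime = 0.39

Block 1: z(0.60) = 0.253, z(0.34) = -0.412, d' = 0.665
Block 2: z(0.60) = 0.253, z(0.49) = -0.025, d' = 0.278
Δd' = d'_Block 1 − d'_Block 2 = 0.665 − 0.278 = 0.387
Block 1 has the higher sensitivity.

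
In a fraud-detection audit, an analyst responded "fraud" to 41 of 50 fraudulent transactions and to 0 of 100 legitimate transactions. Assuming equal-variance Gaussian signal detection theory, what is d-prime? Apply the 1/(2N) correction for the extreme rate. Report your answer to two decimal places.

The false-alarm rate is 0/100 = 0, so apply the 1/(2N) correction: FA → 1/(2·100) = 0.00500.
z(H) = z(0.82000) = 0.915
z(FA) = z(0.00500) = -2.576
d' = 0.915 − (-2.576) = 3.491

d-prime = 3.49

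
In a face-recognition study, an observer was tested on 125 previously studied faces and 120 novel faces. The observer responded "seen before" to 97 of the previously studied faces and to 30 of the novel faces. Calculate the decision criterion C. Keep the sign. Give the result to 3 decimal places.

C = -0.042

H = 97/125 = 0.7760
FA = 30/120 = 0.2500
Φ⁻¹(H) = Φ⁻¹(0.7760) = 0.7588
Φ⁻¹(FA) = Φ⁻¹(0.2500) = -0.6745
c = −½·[z(H) + z(FA)] = −0.5 × (0.7588 + (-0.6745)) = -0.04215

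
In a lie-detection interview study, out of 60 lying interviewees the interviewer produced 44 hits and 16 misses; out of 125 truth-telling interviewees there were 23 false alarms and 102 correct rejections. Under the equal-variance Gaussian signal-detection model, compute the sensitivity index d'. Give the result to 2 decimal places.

d' = 1.52

H = 44/60 = 0.7333
FA = 23/125 = 0.1840
Φ⁻¹(0.7333) = 0.623, Φ⁻¹(0.1840) = -0.900
d' = z(H) − z(FA) = 0.623 − (-0.900) = 1.523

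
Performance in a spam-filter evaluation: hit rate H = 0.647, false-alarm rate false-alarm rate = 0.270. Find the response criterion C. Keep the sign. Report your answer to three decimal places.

z(H) = z(0.647) = 0.3772
z(FA) = z(0.270) = -0.6128
c = −½·[z(H) + z(FA)] = −0.5 × (0.3772 + (-0.6128)) = 0.1178

C = 0.118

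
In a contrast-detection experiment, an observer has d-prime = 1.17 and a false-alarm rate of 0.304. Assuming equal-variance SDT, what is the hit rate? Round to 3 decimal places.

hit rate = 0.744

z(false-alarm rate) = z(0.304) = -0.5129
z(H) = z(FA) + d' = -0.5129 + 1.17 = 0.6571
hit rate = Φ(0.6571) = 0.7444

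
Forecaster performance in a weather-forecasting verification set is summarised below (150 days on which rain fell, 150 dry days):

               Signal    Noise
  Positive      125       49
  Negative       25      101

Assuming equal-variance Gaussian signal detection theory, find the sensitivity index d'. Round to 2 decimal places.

H = 125/150 = 0.8333
FA = 49/150 = 0.3267
z(H) = 0.9673
z(FA) = -0.4490
d' = z(H) − z(FA) = 0.9673 − (-0.4490) = 1.4163

d' = 1.42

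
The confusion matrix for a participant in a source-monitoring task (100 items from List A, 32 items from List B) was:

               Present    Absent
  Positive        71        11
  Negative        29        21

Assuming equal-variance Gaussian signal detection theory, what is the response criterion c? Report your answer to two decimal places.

c = -0.08

H = 71/100 = 0.7100
FA = 11/32 = 0.3438
Φ⁻¹(H) = 0.553
Φ⁻¹(FA) = -0.402
c = −½·[z(H) + z(FA)] = −0.5 × (0.553 + (-0.402)) = -0.0755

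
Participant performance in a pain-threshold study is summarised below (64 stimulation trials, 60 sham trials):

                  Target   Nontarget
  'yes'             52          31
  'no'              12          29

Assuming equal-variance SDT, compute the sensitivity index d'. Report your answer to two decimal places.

d' = 0.85

H = 52/64 = 0.8125
FA = 31/60 = 0.5167
z(H) = 0.887
z(FA) = 0.042
d' = z(H) − z(FA) = 0.887 − 0.042 = 0.845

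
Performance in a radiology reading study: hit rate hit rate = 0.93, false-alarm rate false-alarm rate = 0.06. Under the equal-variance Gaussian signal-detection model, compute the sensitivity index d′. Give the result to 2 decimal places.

Φ⁻¹(H) = Φ⁻¹(0.93) = 1.476
Φ⁻¹(FA) = Φ⁻¹(0.06) = -1.555
d' = z(H) − z(FA) = 1.476 − (-1.555) = 3.031

d′ = 3.03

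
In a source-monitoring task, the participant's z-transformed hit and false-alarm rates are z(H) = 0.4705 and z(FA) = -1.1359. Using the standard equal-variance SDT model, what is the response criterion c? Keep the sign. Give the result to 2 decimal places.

c = −½·[z(H) + z(FA)] = −½·(0.4705 + (-1.1359)) = 0.3327
c > 0: the participant has a conservative response bias.

c = 0.33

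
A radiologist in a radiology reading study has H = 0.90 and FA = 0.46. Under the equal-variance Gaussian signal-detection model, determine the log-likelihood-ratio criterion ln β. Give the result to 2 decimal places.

Φ⁻¹(H) = 1.282
Φ⁻¹(FA) = -0.100
ln β = −½·[z(H)² − z(FA)²] = −0.5 × (1.644 − 0.010) = -0.817

ln β = -0.82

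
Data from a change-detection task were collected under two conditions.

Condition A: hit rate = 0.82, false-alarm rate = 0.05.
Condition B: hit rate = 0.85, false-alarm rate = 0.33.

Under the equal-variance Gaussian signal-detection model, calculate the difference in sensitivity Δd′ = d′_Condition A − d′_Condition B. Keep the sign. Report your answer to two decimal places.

Δd′ = 1.08

Condition A: z(0.82) = 0.915, z(0.05) = -1.645, d' = 2.560
Condition B: z(0.85) = 1.036, z(0.33) = -0.440, d' = 1.476
Δd' = d'_Condition A − d'_Condition B = 2.560 − 1.476 = 1.084
Condition A has the higher sensitivity.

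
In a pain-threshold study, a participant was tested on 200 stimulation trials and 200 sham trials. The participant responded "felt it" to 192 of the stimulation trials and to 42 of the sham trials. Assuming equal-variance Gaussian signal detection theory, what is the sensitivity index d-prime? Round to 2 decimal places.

d-prime = 2.56

H = 192/200 = 0.9600
FA = 42/200 = 0.2100
z(H) = 1.751
z(FA) = -0.806
d' = z(H) − z(FA) = 1.751 − (-0.806) = 2.557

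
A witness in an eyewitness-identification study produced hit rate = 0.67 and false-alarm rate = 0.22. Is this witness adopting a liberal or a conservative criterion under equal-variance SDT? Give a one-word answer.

z(H) = 0.440, z(FA) = -0.772
c = −½·(z(H) + z(FA)) = 0.166
c > 0 → conservative criterion (biased toward responding “no”).

conservative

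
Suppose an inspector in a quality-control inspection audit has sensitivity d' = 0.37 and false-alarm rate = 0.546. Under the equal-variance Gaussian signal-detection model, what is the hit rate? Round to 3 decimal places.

z(false-alarm rate) = z(0.546) = 0.1156
z(H) = z(FA) + d' = 0.1156 + 0.37 = 0.4856
hit rate = Φ(0.4856) = 0.6864

hit rate = 0.686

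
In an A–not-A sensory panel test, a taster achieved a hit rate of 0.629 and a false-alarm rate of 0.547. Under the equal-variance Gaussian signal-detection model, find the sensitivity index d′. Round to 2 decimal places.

z(0.629) = 0.3292, z(0.547) = 0.1181
d' = z(H) − z(FA) = 0.3292 − 0.1181 = 0.2111

d′ = 0.21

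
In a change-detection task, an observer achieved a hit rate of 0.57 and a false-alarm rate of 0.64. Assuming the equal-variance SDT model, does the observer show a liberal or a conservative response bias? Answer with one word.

liberal

z(H) = 0.176, z(FA) = 0.358
c = −½·(z(H) + z(FA)) = -0.267
c < 0 → liberal criterion (biased toward responding “yes”).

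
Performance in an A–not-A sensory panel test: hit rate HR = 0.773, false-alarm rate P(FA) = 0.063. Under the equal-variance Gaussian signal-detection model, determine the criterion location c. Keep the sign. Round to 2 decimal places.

c = 0.39

z(H) = z(0.773) = 0.749
z(FA) = z(0.063) = -1.530
c = −½·[z(H) + z(FA)] = −0.5 × (0.749 + (-1.530)) = 0.3905
c > 0: the taster has a conservative response bias.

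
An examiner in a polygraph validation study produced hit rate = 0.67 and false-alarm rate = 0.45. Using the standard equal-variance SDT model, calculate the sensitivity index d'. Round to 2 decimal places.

d' = 0.57

z(H) = z(0.67) = 0.440
z(FA) = z(0.45) = -0.126
d' = z(H) − z(FA) = 0.440 − (-0.126) = 0.566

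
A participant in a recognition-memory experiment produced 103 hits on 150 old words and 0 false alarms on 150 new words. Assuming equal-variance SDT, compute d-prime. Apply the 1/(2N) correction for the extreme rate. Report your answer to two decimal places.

The false-alarm rate is 0/150 = 0, so apply the 1/(2N) correction: FA → 1/(2·150) = 0.00333.
z(H) = z(0.68667) = 0.486
z(FA) = z(0.00333) = -2.713
d' = 0.486 − (-2.713) = 3.199

d-prime = 3.20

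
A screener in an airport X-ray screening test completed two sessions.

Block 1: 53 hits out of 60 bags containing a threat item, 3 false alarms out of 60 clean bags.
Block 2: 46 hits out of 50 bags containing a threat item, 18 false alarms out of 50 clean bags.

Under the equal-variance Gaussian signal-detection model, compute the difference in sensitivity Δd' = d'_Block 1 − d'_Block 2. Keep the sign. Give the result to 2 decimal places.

Block 1: z(0.8833) = 1.192, z(0.0500) = -1.645, d' = 2.837
Block 2: z(0.9200) = 1.405, z(0.3600) = -0.358, d' = 1.763
Δd' = d'_Block 1 − d'_Block 2 = 2.837 − 1.763 = 1.074
Block 1 has the higher sensitivity.

Δd' = 1.07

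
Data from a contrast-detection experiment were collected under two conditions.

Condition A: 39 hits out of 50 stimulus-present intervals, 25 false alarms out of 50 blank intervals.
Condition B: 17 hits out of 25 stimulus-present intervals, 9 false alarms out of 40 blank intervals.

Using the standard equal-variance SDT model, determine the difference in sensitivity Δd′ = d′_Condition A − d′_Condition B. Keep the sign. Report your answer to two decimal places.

Δd′ = -0.45

Condition A: z(0.7800) = 0.772, z(0.5000) = 0.000, d' = 0.772
Condition B: z(0.6800) = 0.468, z(0.2250) = -0.755, d' = 1.223
Δd' = d'_Condition A − d'_Condition B = 0.772 − 1.223 = -0.451
Condition B has the higher sensitivity.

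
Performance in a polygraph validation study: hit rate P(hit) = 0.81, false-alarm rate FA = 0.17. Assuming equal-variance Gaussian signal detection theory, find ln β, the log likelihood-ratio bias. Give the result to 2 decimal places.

ln β = 0.07

Φ⁻¹(0.81) = 0.878, Φ⁻¹(0.17) = -0.954
ln β = −½·[z(H)² − z(FA)²] = −0.5 × (0.771 − 0.910) = 0.0695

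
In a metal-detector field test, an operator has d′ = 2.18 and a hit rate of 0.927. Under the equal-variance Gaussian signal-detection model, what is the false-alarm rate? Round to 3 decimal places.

false-alarm rate = 0.234

z(hit rate) = z(0.927) = 1.4538
z(FA) = z(H) − d' = 1.4538 − 2.18 = -0.7262
false-alarm rate = Φ(-0.7262) = 0.2339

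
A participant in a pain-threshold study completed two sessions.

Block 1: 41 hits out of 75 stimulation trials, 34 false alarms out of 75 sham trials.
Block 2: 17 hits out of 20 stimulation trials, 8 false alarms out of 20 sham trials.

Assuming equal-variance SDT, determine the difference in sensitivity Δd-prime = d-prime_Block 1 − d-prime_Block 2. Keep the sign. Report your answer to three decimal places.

Δd-prime = -1.055

Block 1: z(0.5467) = 0.1173, z(0.4533) = -0.1173, d' = 0.2346
Block 2: z(0.8500) = 1.0364, z(0.4000) = -0.2533, d' = 1.2897
Δd' = d'_Block 1 − d'_Block 2 = 0.2346 − 1.2897 = -1.0551
Block 2 has the higher sensitivity.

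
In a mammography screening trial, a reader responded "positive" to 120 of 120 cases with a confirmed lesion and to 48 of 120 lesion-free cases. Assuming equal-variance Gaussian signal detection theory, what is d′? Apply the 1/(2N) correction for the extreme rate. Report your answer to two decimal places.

d′ = 2.89

The hit rate is 120/120 = 1, so apply the 1/(2N) correction: H → 1 − 1/(2·120) = 0.99583.
z(H) = z(0.99583) = 2.638
z(FA) = z(0.40000) = -0.253
d' = 2.638 − (-0.253) = 2.891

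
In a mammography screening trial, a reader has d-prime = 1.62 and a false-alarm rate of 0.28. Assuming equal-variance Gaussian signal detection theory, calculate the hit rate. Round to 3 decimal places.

hit rate = 0.850

z(false-alarm rate) = z(0.28) = -0.5828
z(H) = z(FA) + d' = -0.5828 + 1.62 = 1.0372
hit rate = Φ(1.0372) = 0.8502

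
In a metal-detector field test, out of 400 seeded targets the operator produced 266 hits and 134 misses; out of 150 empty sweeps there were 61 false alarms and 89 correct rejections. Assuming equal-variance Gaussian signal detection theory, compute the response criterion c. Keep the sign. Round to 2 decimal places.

H = 266/400 = 0.6650
FA = 61/150 = 0.4067
Φ⁻¹(H) = Φ⁻¹(0.6650) = 0.426
Φ⁻¹(FA) = Φ⁻¹(0.4067) = -0.236
c = −½·[z(H) + z(FA)] = −0.5 × (0.426 + (-0.236)) = -0.095

c = -0.10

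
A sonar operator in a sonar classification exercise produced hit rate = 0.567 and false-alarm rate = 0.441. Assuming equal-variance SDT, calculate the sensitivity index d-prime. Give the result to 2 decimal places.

d-prime = 0.32

z(0.567) = 0.169, z(0.441) = -0.148
d' = z(H) − z(FA) = 0.169 − (-0.148) = 0.317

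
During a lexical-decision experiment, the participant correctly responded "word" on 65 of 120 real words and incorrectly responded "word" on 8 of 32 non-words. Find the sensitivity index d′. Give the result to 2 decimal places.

H = 65/120 = 0.5417
FA = 8/32 = 0.2500
z(0.5417) = 0.1047, z(0.2500) = -0.6745
d' = z(H) − z(FA) = 0.1047 − (-0.6745) = 0.7792

d′ = 0.78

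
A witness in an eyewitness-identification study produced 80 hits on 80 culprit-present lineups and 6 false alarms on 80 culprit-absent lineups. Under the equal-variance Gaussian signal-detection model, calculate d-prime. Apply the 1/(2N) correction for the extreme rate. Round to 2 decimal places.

The hit rate is 80/80 = 1, so apply the 1/(2N) correction: H → 1 − 1/(2·80) = 0.99375.
z(H) = z(0.99375) = 2.498
z(FA) = z(0.07500) = -1.440
d' = 2.498 − (-1.440) = 3.938

d-prime = 3.94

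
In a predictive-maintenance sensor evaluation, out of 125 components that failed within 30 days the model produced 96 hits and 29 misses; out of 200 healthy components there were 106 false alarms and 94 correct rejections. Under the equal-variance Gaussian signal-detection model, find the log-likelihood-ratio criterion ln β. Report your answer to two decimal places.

H = 96/125 = 0.7680
FA = 106/200 = 0.5300
z(H) = z(0.7680) = 0.732
z(FA) = z(0.5300) = 0.075
ln β = −½·[z(H)² − z(FA)²] = −0.5 × (0.536 − 0.006) = -0.265

ln β = -0.27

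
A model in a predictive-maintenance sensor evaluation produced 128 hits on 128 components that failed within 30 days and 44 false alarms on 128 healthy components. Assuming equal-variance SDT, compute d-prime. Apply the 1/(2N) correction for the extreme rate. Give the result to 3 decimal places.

d-prime = 3.062

The hit rate is 128/128 = 1, so apply the 1/(2N) correction: H → 1 − 1/(2·128) = 0.99609.
z(H) = z(0.99609) = 2.6597
z(FA) = z(0.34375) = -0.4023
d' = 2.6597 − (-0.4023) = 3.0620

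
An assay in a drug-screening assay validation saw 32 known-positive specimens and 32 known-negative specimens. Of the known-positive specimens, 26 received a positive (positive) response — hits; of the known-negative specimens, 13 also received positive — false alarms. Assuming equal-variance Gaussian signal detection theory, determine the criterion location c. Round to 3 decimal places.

H = 26/32 = 0.8125
FA = 13/32 = 0.4062
z(H) = z(0.8125) = 0.8871
z(FA) = z(0.4062) = -0.2373
c = −½·[z(H) + z(FA)] = −0.5 × (0.8871 + (-0.2373)) = -0.3249
c < 0: the assay has a liberal response bias.

c = -0.325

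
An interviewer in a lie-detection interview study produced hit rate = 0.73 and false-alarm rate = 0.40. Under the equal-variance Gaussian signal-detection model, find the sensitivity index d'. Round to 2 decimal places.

z(H) = z(0.73) = 0.6128
z(FA) = z(0.40) = -0.2533
d' = z(H) − z(FA) = 0.6128 − (-0.2533) = 0.8661

d' = 0.87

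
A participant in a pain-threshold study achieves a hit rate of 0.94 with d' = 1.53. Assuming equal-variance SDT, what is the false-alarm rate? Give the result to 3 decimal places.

false-alarm rate = 0.510

z(hit rate) = z(0.94) = 1.5548
z(FA) = z(H) − d' = 1.5548 − 1.53 = 0.0248
false-alarm rate = Φ(0.0248) = 0.5099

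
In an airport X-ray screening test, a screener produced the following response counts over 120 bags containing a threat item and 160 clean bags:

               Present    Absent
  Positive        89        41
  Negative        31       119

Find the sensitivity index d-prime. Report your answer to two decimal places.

H = 89/120 = 0.7417
FA = 41/160 = 0.2562
Φ⁻¹(H) = 0.6486
Φ⁻¹(FA) = -0.6551
d' = z(H) − z(FA) = 0.6486 − (-0.6551) = 1.3037

d-prime = 1.30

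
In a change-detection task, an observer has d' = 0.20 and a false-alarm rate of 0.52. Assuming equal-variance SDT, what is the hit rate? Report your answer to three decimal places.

hit rate = 0.599

z(false-alarm rate) = z(0.52) = 0.0502
z(H) = z(FA) + d' = 0.0502 + 0.20 = 0.2502
hit rate = Φ(0.2502) = 0.5988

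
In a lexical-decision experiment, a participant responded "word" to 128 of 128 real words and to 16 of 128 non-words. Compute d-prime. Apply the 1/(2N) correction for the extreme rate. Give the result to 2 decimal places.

The hit rate is 128/128 = 1, so apply the 1/(2N) correction: H → 1 − 1/(2·128) = 0.99609.
z(H) = z(0.99609) = 2.660
z(FA) = z(0.12500) = -1.150
d' = 2.660 − (-1.150) = 3.810

d-prime = 3.81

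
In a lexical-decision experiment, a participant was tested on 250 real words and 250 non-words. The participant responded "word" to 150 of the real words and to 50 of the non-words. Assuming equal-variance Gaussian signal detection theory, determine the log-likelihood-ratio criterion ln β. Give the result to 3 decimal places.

H = 150/250 = 0.6000
FA = 50/250 = 0.2000
z(H) = 0.2533
z(FA) = -0.8416
ln β = −½·[z(H)² − z(FA)²] = −0.5 × (0.0642 − 0.7083) = 0.32205

ln β = 0.322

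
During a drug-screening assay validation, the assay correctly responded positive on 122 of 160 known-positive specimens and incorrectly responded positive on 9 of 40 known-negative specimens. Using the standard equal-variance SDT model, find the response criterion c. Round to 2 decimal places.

H = 122/160 = 0.7625
FA = 9/40 = 0.2250
z(0.7625) = 0.714, z(0.2250) = -0.755
c = −½·[z(H) + z(FA)] = −0.5 × (0.714 + (-0.755)) = 0.0205

c = 0.02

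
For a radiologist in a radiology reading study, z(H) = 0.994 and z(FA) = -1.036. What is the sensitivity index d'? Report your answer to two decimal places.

d' = 2.03

d' = z(H) − z(FA) = 0.994 − (-1.036) = 2.030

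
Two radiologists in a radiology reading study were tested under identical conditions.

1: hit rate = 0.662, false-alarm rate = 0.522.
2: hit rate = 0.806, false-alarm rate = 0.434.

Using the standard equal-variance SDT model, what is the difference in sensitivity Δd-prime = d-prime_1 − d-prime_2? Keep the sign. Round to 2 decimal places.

1: z(0.662) = 0.418, z(0.522) = 0.055, d' = 0.363
2: z(0.806) = 0.863, z(0.434) = -0.166, d' = 1.029
Δd' = d'_1 − d'_2 = 0.363 − 1.029 = -0.666
2 has the higher sensitivity.

Δd-prime = -0.67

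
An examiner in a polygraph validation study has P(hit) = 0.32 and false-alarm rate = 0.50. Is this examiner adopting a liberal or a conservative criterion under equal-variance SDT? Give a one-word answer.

z(H) = -0.468, z(FA) = 0.000
c = −½·(z(H) + z(FA)) = 0.234
c > 0 → conservative criterion (biased toward responding “no”).

conservative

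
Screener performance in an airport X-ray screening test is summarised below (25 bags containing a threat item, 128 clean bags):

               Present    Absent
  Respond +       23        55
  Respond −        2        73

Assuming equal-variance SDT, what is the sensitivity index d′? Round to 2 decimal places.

H = 23/25 = 0.9200
FA = 55/128 = 0.4297
z(0.9200) = 1.4051, z(0.4297) = -0.1771
d' = z(H) − z(FA) = 1.4051 − (-0.1771) = 1.5822

d′ = 1.58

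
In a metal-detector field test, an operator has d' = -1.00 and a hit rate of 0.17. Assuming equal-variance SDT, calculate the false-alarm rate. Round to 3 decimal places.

z(hit rate) = z(0.17) = -0.9542
z(FA) = z(H) − d' = -0.9542 − (-1.00) = 0.0458
false-alarm rate = Φ(0.0458) = 0.5183

false-alarm rate = 0.518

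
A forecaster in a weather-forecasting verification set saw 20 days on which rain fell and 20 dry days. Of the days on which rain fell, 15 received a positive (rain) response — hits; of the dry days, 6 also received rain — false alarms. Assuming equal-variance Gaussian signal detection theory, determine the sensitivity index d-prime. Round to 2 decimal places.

H = 15/20 = 0.7500
FA = 6/20 = 0.3000
z(H) = z(0.7500) = 0.674
z(FA) = z(0.3000) = -0.524
d' = z(H) − z(FA) = 0.674 − (-0.524) = 1.198

d-prime = 1.20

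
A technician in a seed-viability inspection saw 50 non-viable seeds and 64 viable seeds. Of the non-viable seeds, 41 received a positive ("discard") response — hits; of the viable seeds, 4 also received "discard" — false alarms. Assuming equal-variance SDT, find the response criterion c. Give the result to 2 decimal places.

H = 41/50 = 0.8200
FA = 4/64 = 0.0625
z(H) = z(0.8200) = 0.915
z(FA) = z(0.0625) = -1.534
c = −½·[z(H) + z(FA)] = −0.5 × (0.915 + (-1.534)) = 0.3095
c > 0: the technician has a conservative response bias.

c = 0.31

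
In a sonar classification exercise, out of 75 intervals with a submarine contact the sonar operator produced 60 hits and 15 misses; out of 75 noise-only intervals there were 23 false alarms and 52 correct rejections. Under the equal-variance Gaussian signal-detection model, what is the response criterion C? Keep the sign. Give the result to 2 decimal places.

H = 60/75 = 0.8000
FA = 23/75 = 0.3067
Φ⁻¹(H) = Φ⁻¹(0.8000) = 0.8416
Φ⁻¹(FA) = Φ⁻¹(0.3067) = -0.5052
c = −½·[z(H) + z(FA)] = −0.5 × (0.8416 + (-0.5052)) = -0.1682

C = -0.17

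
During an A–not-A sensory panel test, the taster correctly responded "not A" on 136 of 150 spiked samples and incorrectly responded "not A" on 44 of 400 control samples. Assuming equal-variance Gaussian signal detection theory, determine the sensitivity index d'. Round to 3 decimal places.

H = 136/150 = 0.9067
FA = 44/400 = 0.1100
z(H) = 1.3207
z(FA) = -1.2265
d' = z(H) − z(FA) = 1.3207 − (-1.2265) = 2.5472

d' = 2.547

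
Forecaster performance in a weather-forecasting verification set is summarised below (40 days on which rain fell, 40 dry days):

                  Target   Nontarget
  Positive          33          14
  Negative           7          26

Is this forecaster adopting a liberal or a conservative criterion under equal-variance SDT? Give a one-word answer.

liberal

z(H) = 0.935, z(FA) = -0.385
c = −½·(z(H) + z(FA)) = -0.275
c < 0 → liberal criterion (biased toward responding “yes”).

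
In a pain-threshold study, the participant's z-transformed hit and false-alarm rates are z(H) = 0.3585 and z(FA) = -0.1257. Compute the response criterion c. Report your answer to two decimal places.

c = -0.12

c = −½·[z(H) + z(FA)] = −½·(0.3585 + (-0.1257)) = -0.1164
c < 0: the participant has a liberal response bias.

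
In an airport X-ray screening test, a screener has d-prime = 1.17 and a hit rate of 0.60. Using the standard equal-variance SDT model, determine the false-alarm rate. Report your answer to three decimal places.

false-alarm rate = 0.180

z(hit rate) = z(0.60) = 0.2533
z(FA) = z(H) − d' = 0.2533 − 1.17 = -0.9167
false-alarm rate = Φ(-0.9167) = 0.1796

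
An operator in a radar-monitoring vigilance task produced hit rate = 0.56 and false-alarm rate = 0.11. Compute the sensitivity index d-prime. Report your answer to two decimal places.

d-prime = 1.38

z(H) = 0.1510
z(FA) = -1.2265
d' = z(H) − z(FA) = 0.1510 − (-1.2265) = 1.3775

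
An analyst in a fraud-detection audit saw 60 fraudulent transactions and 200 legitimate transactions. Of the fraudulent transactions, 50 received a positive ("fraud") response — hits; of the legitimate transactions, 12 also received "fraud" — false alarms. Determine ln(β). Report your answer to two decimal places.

H = 50/60 = 0.8333
FA = 12/200 = 0.0600
z(H) = 0.967
z(FA) = -1.555
ln β = −½·[z(H)² − z(FA)²] = −0.5 × (0.935 − 2.418) = 0.7415

ln β = 0.74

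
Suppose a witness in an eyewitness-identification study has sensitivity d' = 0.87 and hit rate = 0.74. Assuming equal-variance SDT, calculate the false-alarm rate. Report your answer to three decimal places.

false-alarm rate = 0.410

z(hit rate) = z(0.74) = 0.6433
z(FA) = z(H) − d' = 0.6433 − 0.87 = -0.2267
false-alarm rate = Φ(-0.2267) = 0.4103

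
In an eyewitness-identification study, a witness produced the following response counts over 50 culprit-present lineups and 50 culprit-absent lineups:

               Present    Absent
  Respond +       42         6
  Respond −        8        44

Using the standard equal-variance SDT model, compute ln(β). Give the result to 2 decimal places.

ln β = 0.20

H = 42/50 = 0.8400
FA = 6/50 = 0.1200
Φ⁻¹(H) = Φ⁻¹(0.8400) = 0.994
Φ⁻¹(FA) = Φ⁻¹(0.1200) = -1.175
ln β = −½·[z(H)² − z(FA)²] = −0.5 × (0.988 − 1.381) = 0.1965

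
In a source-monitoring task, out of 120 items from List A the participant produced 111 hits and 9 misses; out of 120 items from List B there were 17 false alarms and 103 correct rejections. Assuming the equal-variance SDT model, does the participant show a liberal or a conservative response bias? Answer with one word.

z(H) = 1.440, z(FA) = -1.073
c = −½·(z(H) + z(FA)) = -0.1835
c < 0 → liberal criterion (biased toward responding “yes”).

liberal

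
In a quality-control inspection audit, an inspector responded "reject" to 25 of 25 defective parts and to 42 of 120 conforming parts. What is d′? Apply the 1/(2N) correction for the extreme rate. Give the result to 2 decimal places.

d′ = 2.44

The hit rate is 25/25 = 1, so apply the 1/(2N) correction: H → 1 − 1/(2·25) = 0.98000.
z(H) = z(0.98000) = 2.054
z(FA) = z(0.35000) = -0.385
d' = 2.054 − (-0.385) = 2.439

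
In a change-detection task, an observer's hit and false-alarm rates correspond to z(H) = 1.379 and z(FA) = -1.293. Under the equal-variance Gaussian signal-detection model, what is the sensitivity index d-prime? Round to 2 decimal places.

d-prime = 2.67

d' = z(H) − z(FA) = 1.379 − (-1.293) = 2.672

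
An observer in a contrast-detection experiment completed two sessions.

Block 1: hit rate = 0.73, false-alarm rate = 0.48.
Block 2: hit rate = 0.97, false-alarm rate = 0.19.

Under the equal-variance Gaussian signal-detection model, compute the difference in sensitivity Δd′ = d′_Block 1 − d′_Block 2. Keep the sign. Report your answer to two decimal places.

Block 1: z(0.73) = 0.613, z(0.48) = -0.050, d' = 0.663
Block 2: z(0.97) = 1.881, z(0.19) = -0.878, d' = 2.759
Δd' = d'_Block 1 − d'_Block 2 = 0.663 − 2.759 = -2.096
Block 2 has the higher sensitivity.

Δd′ = -2.10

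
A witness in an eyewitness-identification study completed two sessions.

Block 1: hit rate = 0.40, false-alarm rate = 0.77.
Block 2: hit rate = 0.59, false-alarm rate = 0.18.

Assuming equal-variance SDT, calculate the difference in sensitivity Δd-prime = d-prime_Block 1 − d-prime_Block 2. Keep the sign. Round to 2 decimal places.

Block 1: z(0.40) = -0.253, z(0.77) = 0.739, d' = -0.992
Block 2: z(0.59) = 0.228, z(0.18) = -0.915, d' = 1.143
Δd' = d'_Block 1 − d'_Block 2 = -0.992 − 1.143 = -2.135
Block 2 has the higher sensitivity.

Δd-prime = -2.14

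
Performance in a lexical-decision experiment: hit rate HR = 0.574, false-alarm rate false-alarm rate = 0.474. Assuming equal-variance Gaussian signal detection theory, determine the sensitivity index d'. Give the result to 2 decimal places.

d' = 0.25

z(H) = z(0.574) = 0.1866
z(FA) = z(0.474) = -0.0652
d' = z(H) − z(FA) = 0.1866 − (-0.0652) = 0.2518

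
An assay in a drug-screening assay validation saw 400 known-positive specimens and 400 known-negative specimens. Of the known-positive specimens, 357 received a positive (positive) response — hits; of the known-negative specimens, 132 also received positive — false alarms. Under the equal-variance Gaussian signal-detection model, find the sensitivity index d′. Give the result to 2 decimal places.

H = 357/400 = 0.8925
FA = 132/400 = 0.3300
Φ⁻¹(H) = 1.240
Φ⁻¹(FA) = -0.440
d' = z(H) − z(FA) = 1.240 − (-0.440) = 1.680

d′ = 1.68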